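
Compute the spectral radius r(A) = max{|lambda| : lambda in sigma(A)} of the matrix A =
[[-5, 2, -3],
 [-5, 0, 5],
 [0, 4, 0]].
r(A) ≈ 5.8794

The eigenvalues of A are the roots of its characteristic polynomial. With M = A (coefficients from the trace, the sum of principal 2x2 minors, and det A):
  p(λ) = det(λ I - M) = λ^3 + 5λ^2 - 10λ - 160.
No integer candidate from the rational root theorem (±divisors of 160) is a root, so the roots are irrational. The cubic discriminant is Δ = -460700 < 0, so there is one real root and a complex-conjugate pair. p(4) = -56 and p(5) = 40 have opposite signs, so a root lies in (4, 5); Newton's method refines it to λ ≈ 4.6286. Dividing out (λ - (4.6286)) leaves approximately λ^2 + 9.6286λ + 34.5674. For λ^2 + 9.6286λ + 34.5674 the discriminant is -45.5591. It is negative, so the remaining roots are the complex-conjugate pair λ ≈ -4.8143 ± 3.3749i. Their product equals the constant term, so |λ|^2 ≈ 34.5674 and |λ| ≈ 5.8794.
Thus the eigenvalues (to 4 decimals) are 4.6286 (modulus 4.6286); -4.8143 ± 3.3749i (modulus 5.8794). The spectral radius is the largest modulus: r(A) ≈ 5.8794. (Cross-check: r(A) ≤ ||A||_2 ≈ 7.488; equality holds whenever A is normal, though it can also hold for some non-normal A.)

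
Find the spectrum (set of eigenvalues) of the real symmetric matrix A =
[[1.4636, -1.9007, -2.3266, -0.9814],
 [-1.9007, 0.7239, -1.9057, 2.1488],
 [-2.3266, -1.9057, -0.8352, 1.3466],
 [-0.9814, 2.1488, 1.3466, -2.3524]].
sigma(A) ≈ {-5, -2, 2, 4}

A is real symmetric, so its spectrum consists of real eigenvalues. Expanding the characteristic polynomial of the displayed matrix gives
  det(λ I - A) = p(λ) = λ^4 + (1)λ^3 + (-24)λ^2 + (-4.0011)λ + (80).
Solving p(λ) = 0 yields eigenvalues ≈ -5, -2, 2, 4. (A is shown rounded to 4 decimals, so these recover the underlying integer eigenvalues to within that precision.)
Verification: the trace of A = -1 equals the sum of eigenvalues -1, and det(A) ≈ 79.9996 matches the eigenvalue product 80.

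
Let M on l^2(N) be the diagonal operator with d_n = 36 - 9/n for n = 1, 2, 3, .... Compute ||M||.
||M|| = 36

For a diagonal operator on l^2 with entries d_n, ||M|| = sup_n |d_n|. Here d_1 = 27, d_2 = 63/2, ..., and d_n = 36 - 9/n increases monotonically toward 36. All terms lie in [27, 36), so |d_n| = d_n and the supremum is the limit 36, which is not attained by any individual d_n. Hence ||M|| = 36.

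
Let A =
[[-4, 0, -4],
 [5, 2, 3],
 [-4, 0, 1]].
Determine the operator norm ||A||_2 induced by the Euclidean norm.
||A||_2 ≈ 8.6348 (= sqrt(largest eigenvalue of A^T A))

||A||_2 = sigma_max(A) = sqrt(lambda_max(A^T A)). Form the symmetric matrix M = A^T A =
[[57, 10, 27],
 [10, 4, 6],
 [27, 6, 26]].
Its characteristic polynomial (trace, sum of principal 2x2 minors, determinant of M give the coefficients) is
  p(λ) = det(λ I - M) = λ^3 - 87λ^2 + 949λ - 1600.
No integer candidate from the rational root theorem (±divisors of 1600) is a root, so the roots are irrational. The cubic discriminant is Δ = 1492242773 > 0, so there are three distinct real roots. p(2) = -42 and p(3) = 491 have opposite signs, so a root lies in (2, 3); Newton's method refines it to λ ≈ 2.0691. p(10) = 190 and p(11) = -357 have opposite signs, so a root lies in (10, 11); Newton's method refines it to λ ≈ 10.3711. p(74) = -2562 and p(75) = 2075 have opposite signs, so a root lies in (74, 75); Newton's method refines it to λ ≈ 74.5598. Check (Vieta): the three roots sum to 87, matching tr M = 87.
So the eigenvalues of A^T A are ≈ 2.0691, 10.3711, 74.5598 (all ≥ 0, as they must be for A^T A). The largest is λ_max ≈ 74.5598, hence ||A||_2 = sqrt(λ_max) ≈ 8.6348.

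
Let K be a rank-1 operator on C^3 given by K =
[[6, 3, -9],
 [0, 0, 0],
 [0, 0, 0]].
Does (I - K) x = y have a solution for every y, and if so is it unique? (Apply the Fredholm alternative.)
(I - K) is invertible (det(I - K) = -5 ≠ 0), so for every y in C^3 the equation (I - K) x = y has a unique solution.

K has rank 1, so it is an outer product K = u v^T: every row of K is a multiple of one row vector. Reading off the entries, u = (-3, 0, 0) and v = (-2, -1, 3) (row i of K equals u_i·v^T). A rank-one matrix u v^T satisfies K u = u (v·u) and kills the (2)-dimensional subspace v^⊥, so its characteristic polynomial is lambda^2 (lambda - v·u) with v·u = tr K = 6. Hence the eigenvalues of I - K are 1 (multiplicity 2) and 1 - (6) = -5, so det(I - K) = -5. (Direct check: I - K =
[[-5, -3, 9],
 [0, 1, 0],
 [0, 0, 1]]
has determinant -5.) The finite-dimensional Fredholm alternative says: either (I - K) is invertible, or ker(I - K) ≠ {0} and then range(I - K) = ker((I - K)^*)^⊥, with dim ker(I - K) = dim ker((I - K)^*). Since det(I - K) ≠ 0, 1 is not an eigenvalue of K and ker(I - K) = {0}, so we are in the first case: for every y there is a unique x = (I - K)^(-1) y. Explicitly, by the Sherman–Morrison formula, (I - u v^T)^(-1) = I + u v^T/(1 - v·u), i.e. (I - K)^(-1) = I + K/(-5).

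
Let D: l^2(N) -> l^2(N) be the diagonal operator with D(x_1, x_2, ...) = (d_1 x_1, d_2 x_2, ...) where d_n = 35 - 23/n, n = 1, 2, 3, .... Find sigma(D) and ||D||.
sigma(D) = {35 - 23/n : n ≥ 1} ∪ {35}; ||D|| = 35

A bounded diagonal operator on l^2 with diagonal entries d_n has spectrum equal to the closure of {d_n : n ≥ 1}: every d_n is an eigenvalue (with eigenvector e_n), so {d_n} ⊂ sigma(D); the spectrum is closed, so its closure is too; and for lambda not in the closure, (D - lambda I) has bounded inverse (the diagonal entries 1/(d_n - lambda) are bounded). For our sequence d_n = 35 - 23/n, n = 1, 2, 3, ...:
  - {d_n} = {35 - 23/n : n ≥ 1}; the only limit point is 35
  - closure = {35 - 23/n : n ≥ 1} ∪ {35}
For the norm: a diagonal operator has ||D|| = sup_n |d_n|. Here d_n = 35 - 23/n increases monotonically from d_1 = 12 toward 35, with all terms in [12, 35); so sup_n |d_n| = 35 (the supremum is the limit, not attained). So ||D|| = 35.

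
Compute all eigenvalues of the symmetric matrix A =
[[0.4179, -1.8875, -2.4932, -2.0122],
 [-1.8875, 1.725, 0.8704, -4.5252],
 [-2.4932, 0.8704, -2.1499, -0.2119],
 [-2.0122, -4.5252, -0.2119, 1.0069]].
sigma(A) ≈ {-5, -3, 3, 6}

A is real symmetric, so its spectrum consists of real eigenvalues. Expanding the characteristic polynomial of the displayed matrix gives
  det(λ I - A) = p(λ) = λ^4 + (-1)λ^3 + (-39)λ^2 + (9)λ + (270.0081).
Solving p(λ) = 0 yields eigenvalues ≈ -5, -3, 3, 6. (A is shown rounded to 4 decimals, so these recover the underlying integer eigenvalues to within that precision.)
Verification: the trace of A = 1 equals the sum of eigenvalues 1, and det(A) ≈ 270.0081 matches the eigenvalue product 270.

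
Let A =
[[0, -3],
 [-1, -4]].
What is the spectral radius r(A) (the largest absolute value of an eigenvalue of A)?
r(A) = (4 + sqrt(28))/2 ≈ 4.6458

The eigenvalues of A are the roots of its characteristic polynomial. With M = A (coefficients from the trace and determinant):
  p(λ) = det(λ I - M) = λ^2 + 4λ - 3.
For λ^2 + 4λ - 3 the discriminant is 28. It is nonnegative but not a perfect square, so the roots are real and irrational: λ = (-4 ± sqrt(28))/2 ≈ 0.6458, -4.6458.
Thus the eigenvalues (to 4 decimals) are 0.6458 (modulus 0.6458); -4.6458 (modulus 4.6458). The spectral radius is the largest modulus: r(A) = (4 + sqrt(28))/2 ≈ 4.6458. (Cross-check: r(A) ≤ ||A||_2 ≈ 5.0645; equality holds whenever A is normal, though it can also hold for some non-normal A.)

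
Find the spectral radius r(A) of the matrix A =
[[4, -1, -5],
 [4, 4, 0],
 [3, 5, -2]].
r(A) ≈ 6.0647

The eigenvalues of A are the roots of its characteristic polynomial. With M = A (coefficients from the trace, the sum of principal 2x2 minors, and det A):
  p(λ) = det(λ I - M) = λ^3 - 6λ^2 + 19λ + 80.
No integer candidate from the rational root theorem (±divisors of 80) is a root, so the roots are irrational. The cubic discriminant is Δ = -282280 < 0, so there is one real root and a complex-conjugate pair. p(-3) = -58 and p(-2) = 10 have opposite signs, so a root lies in (-3, -2); Newton's method refines it to λ ≈ -2.175. Dividing out (λ - (-2.175)) leaves approximately λ^2 - 8.175λ + 36.781. For λ^2 - 8.175λ + 36.781 the discriminant is -80.2928. It is negative, so the remaining roots are the complex-conjugate pair λ ≈ 4.0875 ± 4.4803i. Their product equals the constant term, so |λ|^2 ≈ 36.781 and |λ| ≈ 6.0647.
Thus the eigenvalues (to 4 decimals) are -2.175 (modulus 2.175); 4.0875 ± 4.4803i (modulus 6.0647). The spectral radius is the largest modulus: r(A) ≈ 6.0647. (Cross-check: r(A) ≤ ||A||_2 ≈ 8.875; equality holds whenever A is normal, though it can also hold for some non-normal A.)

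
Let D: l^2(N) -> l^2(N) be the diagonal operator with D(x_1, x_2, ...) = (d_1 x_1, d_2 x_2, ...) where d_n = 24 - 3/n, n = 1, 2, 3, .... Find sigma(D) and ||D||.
sigma(D) = {24 - 3/n : n ≥ 1} ∪ {24}; ||D|| = 24

A bounded diagonal operator on l^2 with diagonal entries d_n has spectrum equal to the closure of {d_n : n ≥ 1}: every d_n is an eigenvalue (with eigenvector e_n), so {d_n} ⊂ sigma(D); the spectrum is closed, so its closure is too; and for lambda not in the closure, (D - lambda I) has bounded inverse (the diagonal entries 1/(d_n - lambda) are bounded). For our sequence d_n = 24 - 3/n, n = 1, 2, 3, ...:
  - {d_n} = {24 - 3/n : n ≥ 1}; the only limit point is 24
  - closure = {24 - 3/n : n ≥ 1} ∪ {24}
For the norm: a diagonal operator has ||D|| = sup_n |d_n|. Here d_n = 24 - 3/n increases monotonically from d_1 = 21 toward 24, with all terms in [21, 24); so sup_n |d_n| = 24 (the supremum is the limit, not attained). So ||D|| = 24.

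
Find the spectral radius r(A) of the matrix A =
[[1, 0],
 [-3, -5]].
r(A) = 5

The eigenvalues of A are the roots of its characteristic polynomial. With M = A (coefficients from the trace and determinant):
  p(λ) = det(λ I - M) = λ^2 + 4λ - 5.
For λ^2 + 4λ - 5 the discriminant is 36. It is a perfect square (6^2), so the roots are rational: λ = (-4 ± 6)/2 = 1, -5.
Thus the eigenvalues (to 4 decimals) are 1 (modulus 1); -5 (modulus 5). The spectral radius is the largest modulus: r(A) = 5. (Cross-check: r(A) ≤ ||A||_2 ≈ 5.8541; equality holds whenever A is normal, though it can also hold for some non-normal A.)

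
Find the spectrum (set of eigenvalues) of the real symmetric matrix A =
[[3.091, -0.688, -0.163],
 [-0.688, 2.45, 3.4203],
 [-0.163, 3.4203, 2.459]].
sigma(A) ≈ {-1, 3, 6}

A is real symmetric, so its spectrum consists of real eigenvalues. Expanding the characteristic polynomial of the displayed matrix gives
  det(λ I - A) = p(λ) = λ^3 + (-8)λ^2 + (9)λ + (18).
Solving p(λ) = 0 yields eigenvalues ≈ -1, 3, 6. (A is shown rounded to 4 decimals, so these recover the underlying integer eigenvalues to within that precision.)
Verification: the trace of A = 8 equals the sum of eigenvalues 8, and det(A) ≈ -17.9999 matches the eigenvalue product -18.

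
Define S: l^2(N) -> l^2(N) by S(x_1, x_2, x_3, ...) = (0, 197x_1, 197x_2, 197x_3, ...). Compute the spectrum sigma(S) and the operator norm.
sigma(S) = closed disk {z in C : |z| ≤ 197}; ||S|| = 197

Note S = 197·U where U is the unit right shift (U x)_k = x_{k-1} (with x_0 := 0); so ||S|| = 197||U|| and sigma(S) = 197·sigma(U). ||S x||^2 = sum_{k≥1} |197x_k|^2 = 38809||x||^2, so ||S|| = 197 and sigma(S) ⊂ {|z| ≤ 197}. For any |lambda| < 197, the equation (S - lambda I) x = 0 forces x_1 = 0, then 197x_k = lambda x_{k+1} ⇒ x = 0, so S has no eigenvalues. But (S - lambda I) is not surjective for |lambda| < 197: solving (S - lambda I) x = e_1 would require x_n proportional to (lambda/197)^(-n), which is not in l^2. So every |lambda| < 197 lies in the residual spectrum. The boundary |lambda| = 197 is in the approximate point spectrum (the spectrum is closed). Hence sigma(S) is the closed disk of radius 197.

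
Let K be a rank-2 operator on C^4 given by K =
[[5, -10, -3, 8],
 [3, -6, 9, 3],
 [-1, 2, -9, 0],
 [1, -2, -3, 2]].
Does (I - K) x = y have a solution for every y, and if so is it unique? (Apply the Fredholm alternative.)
(I - K) is invertible (det(I - K) = -25 ≠ 0), so for every y in C^4 the equation (I - K) x = y has a unique solution.

K has rank 2 and factors as K = U V^T = u1 v1^T + u2 v2^T with u1 = (2, 3, -2, 0), v1 = (1, -2, 3, 1), u2 = (3, 0, 1, 1), v2 = (1, -2, -3, 2) (multiplying out reproduces the displayed K). The nonzero eigenvalues of U V^T coincide with those of the 2 x 2 matrix G = V^T U = [[v1·u1, v1·u2], [v2·u1, v2·u2]] = [[-10, 7], [2, 2]], and by the Sylvester determinant identity det(I_4 - U V^T) = det(I_2 - V^T U) = det([[11, -7], [-2, -1]]) = (11)(-1) - (-7)(-2) = -25. (Direct check: I - K =
[[-4, 10, 3, -8],
 [-3, 7, -9, -3],
 [1, -2, 10, 0],
 [-1, 2, 3, -1]]
has determinant -25.) The finite-dimensional Fredholm alternative says: either (I - K) is invertible, or ker(I - K) ≠ {0} and then range(I - K) = ker((I - K)^*)^⊥, with dim ker(I - K) = dim ker((I - K)^*). Since det(I - K) ≠ 0, 1 is not an eigenvalue of K and ker(I - K) = {0}, so we are in the first case: for every y there is a unique x = (I - K)^(-1) y. (Explicitly, by the Woodbury identity, (I - U V^T)^(-1) = I + U (I_2 - G)^(-1) V^T.)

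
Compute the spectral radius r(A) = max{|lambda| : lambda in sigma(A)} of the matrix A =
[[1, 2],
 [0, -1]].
r(A) = 1

The eigenvalues of A are the roots of its characteristic polynomial. With M = A (coefficients from the trace and determinant):
  p(λ) = det(λ I - M) = λ^2 - 1.
For λ^2 - 1 the discriminant is 4. It is a perfect square (2^2), so the roots are rational: λ = (0 ± 2)/2 = 1, -1.
Thus the eigenvalues (to 4 decimals) are 1 (modulus 1); -1 (modulus 1). The spectral radius is the largest modulus: r(A) = 1. (Cross-check: r(A) ≤ ||A||_2 ≈ 2.4142; equality holds whenever A is normal, though it can also hold for some non-normal A.)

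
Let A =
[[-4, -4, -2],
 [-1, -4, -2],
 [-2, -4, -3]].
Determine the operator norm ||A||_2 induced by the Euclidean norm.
||A||_2 ≈ 9.036 (= sqrt(largest eigenvalue of A^T A))

||A||_2 = sigma_max(A) = sqrt(lambda_max(A^T A)). Form the symmetric matrix M = A^T A =
[[21, 28, 16],
 [28, 48, 28],
 [16, 28, 17]].
Its characteristic polynomial (trace, sum of principal 2x2 minors, determinant of M give the coefficients) is
  p(λ) = det(λ I - M) = λ^3 - 86λ^2 + 357λ - 144.
No integer candidate from the rational root theorem (±divisors of 144) is a root, so the roots are irrational. The cubic discriminant is Δ = 473267088 > 0, so there are three distinct real roots. p(0) = -144 and p(1) = 128 have opposite signs, so a root lies in (0, 1); Newton's method refines it to λ ≈ 0.4524. p(3) = 180 and p(4) = -28 have opposite signs, so a root lies in (3, 4); Newton's method refines it to λ ≈ 3.8984. p(81) = -4032 and p(82) = 2234 have opposite signs, so a root lies in (81, 82); Newton's method refines it to λ ≈ 81.6492. Check (Vieta): the three roots sum to 86, matching tr M = 86.
So the eigenvalues of A^T A are ≈ 0.4524, 3.8984, 81.6492 (all ≥ 0, as they must be for A^T A). The largest is λ_max ≈ 81.6492, hence ||A||_2 = sqrt(λ_max) ≈ 9.036.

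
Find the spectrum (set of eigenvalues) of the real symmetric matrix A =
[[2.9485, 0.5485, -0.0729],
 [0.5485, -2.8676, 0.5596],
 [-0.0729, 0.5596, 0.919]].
sigma(A) ≈ {-3, 1, 3}

A is real symmetric, so its spectrum consists of real eigenvalues. Expanding the characteristic polynomial of the displayed matrix gives
  det(λ I - A) = p(λ) = λ^3 + (-1)λ^2 + (-9)λ + (9).
Solving p(λ) = 0 yields eigenvalues ≈ -3, 1, 3. (A is shown rounded to 4 decimals, so these recover the underlying integer eigenvalues to within that precision.)
Verification: the trace of A = 1 equals the sum of eigenvalues 1, and det(A) ≈ -8.9996 matches the eigenvalue product -9.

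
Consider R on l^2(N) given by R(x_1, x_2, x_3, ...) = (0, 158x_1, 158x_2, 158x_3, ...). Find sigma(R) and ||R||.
sigma(R) = closed disk {z in C : |z| ≤ 158}; ||R|| = 158

Note R = 158·U where U is the unit right shift (U x)_k = x_{k-1} (with x_0 := 0); so ||R|| = 158||U|| and sigma(R) = 158·sigma(U). ||R x||^2 = sum_{k≥1} |158x_k|^2 = 24964||x||^2, so ||R|| = 158 and sigma(R) ⊂ {|z| ≤ 158}. For any |lambda| < 158, the equation (R - lambda I) x = 0 forces x_1 = 0, then 158x_k = lambda x_{k+1} ⇒ x = 0, so R has no eigenvalues. But (R - lambda I) is not surjective for |lambda| < 158: solving (R - lambda I) x = e_1 would require x_n proportional to (lambda/158)^(-n), which is not in l^2. So every |lambda| < 158 lies in the residual spectrum. The boundary |lambda| = 158 is in the approximate point spectrum (the spectrum is closed). Hence sigma(R) is the closed disk of radius 158.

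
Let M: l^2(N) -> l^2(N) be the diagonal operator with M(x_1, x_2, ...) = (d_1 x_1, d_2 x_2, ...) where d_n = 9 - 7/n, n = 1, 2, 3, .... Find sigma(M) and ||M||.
sigma(M) = {9 - 7/n : n ≥ 1} ∪ {9}; ||M|| = 9

A bounded diagonal operator on l^2 with diagonal entries d_n has spectrum equal to the closure of {d_n : n ≥ 1}: every d_n is an eigenvalue (with eigenvector e_n), so {d_n} ⊂ sigma(M); the spectrum is closed, so its closure is too; and for lambda not in the closure, (M - lambda I) has bounded inverse (the diagonal entries 1/(d_n - lambda) are bounded). For our sequence d_n = 9 - 7/n, n = 1, 2, 3, ...:
  - {d_n} = {9 - 7/n : n ≥ 1}; the only limit point is 9
  - closure = {9 - 7/n : n ≥ 1} ∪ {9}
For the norm: a diagonal operator has ||M|| = sup_n |d_n|. Here d_n = 9 - 7/n increases monotonically from d_1 = 2 toward 9, with all terms in [2, 9); so sup_n |d_n| = 9 (the supremum is the limit, not attained). So ||M|| = 9.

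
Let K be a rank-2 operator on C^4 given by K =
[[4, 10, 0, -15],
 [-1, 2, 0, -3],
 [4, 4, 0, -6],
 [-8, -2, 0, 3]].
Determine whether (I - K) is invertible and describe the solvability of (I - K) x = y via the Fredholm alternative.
(I - K) is invertible (det(I - K) = -98 ≠ 0), so for every y in C^4 the equation (I - K) x = y has a unique solution.

K has rank 2 and factors as K = U V^T = u1 v1^T + u2 v2^T with u1 = (-2, -1, 0, -2), v1 = (1, -2, 0, 3), u2 = (-3, 0, -2, 3), v2 = (-2, -2, 0, 3) (multiplying out reproduces the displayed K). The nonzero eigenvalues of U V^T coincide with those of the 2 x 2 matrix G = V^T U = [[v1·u1, v1·u2], [v2·u1, v2·u2]] = [[-6, 6], [0, 15]], and by the Sylvester determinant identity det(I_4 - U V^T) = det(I_2 - V^T U) = det([[7, -6], [0, -14]]) = (7)(-14) - (-6)(0) = -98. (Direct check: I - K =
[[-3, -10, 0, 15],
 [1, -1, 0, 3],
 [-4, -4, 1, 6],
 [8, 2, 0, -2]]
has determinant -98.) The finite-dimensional Fredholm alternative says: either (I - K) is invertible, or ker(I - K) ≠ {0} and then range(I - K) = ker((I - K)^*)^⊥, with dim ker(I - K) = dim ker((I - K)^*). Since det(I - K) ≠ 0, 1 is not an eigenvalue of K and ker(I - K) = {0}, so we are in the first case: for every y there is a unique x = (I - K)^(-1) y. (Explicitly, by the Woodbury identity, (I - U V^T)^(-1) = I + U (I_2 - G)^(-1) V^T.)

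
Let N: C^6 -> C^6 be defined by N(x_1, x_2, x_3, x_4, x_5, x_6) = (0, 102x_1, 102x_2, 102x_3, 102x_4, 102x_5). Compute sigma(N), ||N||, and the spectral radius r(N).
sigma(N) = {0}; ||N|| = 102; r(N) = 0. (N is nilpotent with N^6 = 0.)

On C^6, N is a strictly lower-triangular matrix with 102 on the subdiagonal and zeros elsewhere, so its characteristic polynomial is lambda^6 and every eigenvalue is 0: sigma(N) = {0}. For the operator norm, N e_i = 102e_{i+1} for i = 1, ..., 5 and N e_6 = 0, so the singular values of N are 102 (with multiplicity 5) and 0; hence ||N|| = 102. The spectral radius r(N) = max|lambda| = 0. Note ||N|| > r(N) — characteristic of non-normal nilpotent operators. Indeed N^6 = 0.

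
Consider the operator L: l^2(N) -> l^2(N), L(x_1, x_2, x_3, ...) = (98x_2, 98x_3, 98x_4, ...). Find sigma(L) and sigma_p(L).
sigma(L) = closed disk {z in C : |z| ≤ 98}; sigma_p(L) = open disk {z in C : |z| < 98}

Note L = 98·V where V is the unit left shift (V x)_k = x_{k+1}; so sigma(L) = 98·sigma(V) and ||L|| = 98||V||. ||L x||^2 = 9604sum_{k≥2} |x_k|^2 ≤ 9604||x||^2, with equality on {x : x_1 = 0}, so ||L|| = 98. For any lambda with |lambda| < 98, set r = lambda/98 (|r| < 1); the vector x = (1, r, r^2, ...) is in l^2 and satisfies L x = 98(r, r^2, ...) = lambda x, so lambda is an eigenvalue. On the boundary |lambda| = 98 the geometric series diverges, so no l^2 eigenvector exists, but these lambda lie in the approximate point spectrum. Hence sigma(L) is the closed disk of radius 98 and sigma_p(L) is the open disk.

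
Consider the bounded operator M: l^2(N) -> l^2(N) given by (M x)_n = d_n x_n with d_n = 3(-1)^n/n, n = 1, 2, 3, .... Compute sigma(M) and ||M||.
sigma(M) = {3(-1)^n/n : n ≥ 1} ∪ {0}; ||M|| = 3

A bounded diagonal operator on l^2 with diagonal entries d_n has spectrum equal to the closure of {d_n : n ≥ 1}: every d_n is an eigenvalue (with eigenvector e_n), so {d_n} ⊂ sigma(M); the spectrum is closed, so its closure is too; and for lambda not in the closure, (M - lambda I) has bounded inverse (the diagonal entries 1/(d_n - lambda) are bounded). For our sequence d_n = 3(-1)^n/n, n = 1, 2, 3, ...:
  - {d_n} = {3(-1)^n/n : n ≥ 1}; the only limit point is 0
  - closure = {3(-1)^n/n : n ≥ 1} ∪ {0}
For the norm: a diagonal operator has ||M|| = sup_n |d_n|. Here |d_n| = 3/n is decreasing, so sup_n |d_n| = |d_1| = 3. So ||M|| = 3.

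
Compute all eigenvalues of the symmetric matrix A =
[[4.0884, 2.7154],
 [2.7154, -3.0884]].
sigma(A) ≈ {-4, 5}

A is real symmetric, so its spectrum consists of real eigenvalues. Expanding the characteristic polynomial of the displayed matrix gives
  det(λ I - A) = p(λ) = λ^2 + (-1)λ + (-20).
Solving p(λ) = 0 yields eigenvalues ≈ -4, 5. (A is shown rounded to 4 decimals, so these recover the underlying integer eigenvalues to within that precision.)
Verification: the trace of A = 1 equals the sum of eigenvalues 1, and det(A) ≈ -20.0000 matches the eigenvalue product -20.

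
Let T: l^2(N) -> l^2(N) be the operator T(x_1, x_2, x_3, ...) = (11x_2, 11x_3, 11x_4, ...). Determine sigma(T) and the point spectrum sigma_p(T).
sigma(T) = closed disk {z in C : |z| ≤ 11}; sigma_p(T) = open disk {z in C : |z| < 11}

Note T = 11·V where V is the unit left shift (V x)_k = x_{k+1}; so sigma(T) = 11·sigma(V) and ||T|| = 11||V||. ||T x||^2 = 121sum_{k≥2} |x_k|^2 ≤ 121||x||^2, with equality on {x : x_1 = 0}, so ||T|| = 11. For any lambda with |lambda| < 11, set r = lambda/11 (|r| < 1); the vector x = (1, r, r^2, ...) is in l^2 and satisfies T x = 11(r, r^2, ...) = lambda x, so lambda is an eigenvalue. On the boundary |lambda| = 11 the geometric series diverges, so no l^2 eigenvector exists, but these lambda lie in the approximate point spectrum. Hence sigma(T) is the closed disk of radius 11 and sigma_p(T) is the open disk.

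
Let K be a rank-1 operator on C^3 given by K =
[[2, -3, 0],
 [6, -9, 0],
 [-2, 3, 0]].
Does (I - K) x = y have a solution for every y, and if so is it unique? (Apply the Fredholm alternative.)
(I - K) is invertible (det(I - K) = 8 ≠ 0), so for every y in C^3 the equation (I - K) x = y has a unique solution.

K has rank 1, so it is an outer product K = u v^T: every row of K is a multiple of one row vector. Reading off the entries, u = (-1, -3, 1) and v = (-2, 3, 0) (row i of K equals u_i·v^T). A rank-one matrix u v^T satisfies K u = u (v·u) and kills the (2)-dimensional subspace v^⊥, so its characteristic polynomial is lambda^2 (lambda - v·u) with v·u = tr K = -7. Hence the eigenvalues of I - K are 1 (multiplicity 2) and 1 - (-7) = 8, so det(I - K) = 8. (Direct check: I - K =
[[-1, 3, 0],
 [-6, 10, 0],
 [2, -3, 1]]
has determinant 8.) The finite-dimensional Fredholm alternative says: either (I - K) is invertible, or ker(I - K) ≠ {0} and then range(I - K) = ker((I - K)^*)^⊥, with dim ker(I - K) = dim ker((I - K)^*). Since det(I - K) ≠ 0, 1 is not an eigenvalue of K and ker(I - K) = {0}, so we are in the first case: for every y there is a unique x = (I - K)^(-1) y. Explicitly, by the Sherman–Morrison formula, (I - u v^T)^(-1) = I + u v^T/(1 - v·u), i.e. (I - K)^(-1) = I + K/(8).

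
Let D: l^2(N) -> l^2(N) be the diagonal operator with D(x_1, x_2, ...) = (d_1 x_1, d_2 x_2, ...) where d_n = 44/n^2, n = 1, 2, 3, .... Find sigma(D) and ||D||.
sigma(D) = {44/n^2 : n ≥ 1} ∪ {0}; ||D|| = 44

A bounded diagonal operator on l^2 with diagonal entries d_n has spectrum equal to the closure of {d_n : n ≥ 1}: every d_n is an eigenvalue (with eigenvector e_n), so {d_n} ⊂ sigma(D); the spectrum is closed, so its closure is too; and for lambda not in the closure, (D - lambda I) has bounded inverse (the diagonal entries 1/(d_n - lambda) are bounded). For our sequence d_n = 44/n^2, n = 1, 2, 3, ...:
  - {d_n} = {44/n^2 : n ≥ 1}; the only limit point is 0
  - closure = {44/n^2 : n ≥ 1} ∪ {0}
For the norm: a diagonal operator has ||D|| = sup_n |d_n|. Here d_n = 44/n^2 is positive and decreasing, so sup_n |d_n| = d_1 = 44. So ||D|| = 44.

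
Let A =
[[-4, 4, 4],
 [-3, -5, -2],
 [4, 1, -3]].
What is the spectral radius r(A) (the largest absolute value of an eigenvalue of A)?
r(A) ≈ 6.9139

The eigenvalues of A are the roots of its characteristic polynomial. With M = A (coefficients from the trace, the sum of principal 2x2 minors, and det A):
  p(λ) = det(λ I - M) = λ^3 + 12λ^2 + 45λ + 68.
No integer candidate from the rational root theorem (±divisors of 68) is a root, so the roots are irrational. The cubic discriminant is Δ = -6804 < 0, so there is one real root and a complex-conjugate pair. p(-7) = -2 and p(-6) = 14 have opposite signs, so a root lies in (-7, -6); Newton's method refines it to λ ≈ -6.9139. Dividing out (λ - (-6.9139)) leaves approximately λ^2 + 5.0861λ + 9.8352. For λ^2 + 5.0861λ + 9.8352 the discriminant is -13.4727. It is negative, so the remaining roots are the complex-conjugate pair λ ≈ -2.543 ± 1.8353i. Their product equals the constant term, so |λ|^2 ≈ 9.8352 and |λ| ≈ 3.1361.
Thus the eigenvalues (to 4 decimals) are -6.9139 (modulus 6.9139); -2.543 ± 1.8353i (modulus 3.1361). The spectral radius is the largest modulus: r(A) ≈ 6.9139. (Cross-check: r(A) ≤ ||A||_2 ≈ 8.1213; equality holds whenever A is normal, though it can also hold for some non-normal A.)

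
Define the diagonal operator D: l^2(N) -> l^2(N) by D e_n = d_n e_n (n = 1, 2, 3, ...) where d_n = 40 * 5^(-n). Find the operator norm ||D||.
||D|| = 8 (attained at n = 1)

For D diagonal, ||D|| = sup_n |d_n|. The sequence d_n = 40 * 5^(-n) is positive and strictly decreasing (ratio 5^(-1) < 1), so the supremum is d_1 = 40/5 = 8. Hence ||D|| = 8.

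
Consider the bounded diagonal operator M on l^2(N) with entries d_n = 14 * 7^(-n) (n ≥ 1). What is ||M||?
||M|| = 2 (attained at n = 1)

For M diagonal, ||M|| = sup_n |d_n|. The sequence d_n = 14 * 7^(-n) is positive and strictly decreasing (ratio 7^(-1) < 1), so the supremum is d_1 = 14/7 = 2. Hence ||M|| = 2.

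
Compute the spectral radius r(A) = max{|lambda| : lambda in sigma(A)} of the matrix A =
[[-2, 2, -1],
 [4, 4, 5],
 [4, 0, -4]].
r(A) ≈ 5.5335

The eigenvalues of A are the roots of its characteristic polynomial. With M = A (coefficients from the trace, the sum of principal 2x2 minors, and det A):
  p(λ) = det(λ I - M) = λ^3 + 2λ^2 - 20λ - 120.
No integer candidate from the rational root theorem (±divisors of 120) is a root, so the roots are irrational. The cubic discriminant is Δ = -264960 < 0, so there is one real root and a complex-conjugate pair. p(5) = -45 and p(6) = 48 have opposite signs, so a root lies in (5, 6); Newton's method refines it to λ ≈ 5.5335. Dividing out (λ - (5.5335)) leaves approximately λ^2 + 7.5335λ + 21.6862. For λ^2 + 7.5335λ + 21.6862 the discriminant is -29.9917. It is negative, so the remaining roots are the complex-conjugate pair λ ≈ -3.7667 ± 2.7382i. Their product equals the constant term, so |λ|^2 ≈ 21.6862 and |λ| ≈ 4.6568.
Thus the eigenvalues (to 4 decimals) are 5.5335 (modulus 5.5335); -3.7667 ± 2.7382i (modulus 4.6568). The spectral radius is the largest modulus: r(A) ≈ 5.5335. (Cross-check: r(A) ≤ ||A||_2 ≈ 7.6166; equality holds whenever A is normal, though it can also hold for some non-normal A.)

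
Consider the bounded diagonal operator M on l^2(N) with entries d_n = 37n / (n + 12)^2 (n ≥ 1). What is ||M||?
||M|| = 37/48 (attained at n = 12)

For M diagonal, ||M|| = sup_n |d_n|. Treat f(x) = 37x / (x + 12)^2 for real x > 0. By the quotient rule, f'(x) = 37(12 - x)/(x + 12)^3, which is positive for x < 12 and negative for x > 12. So f has a unique maximum at x = 12, and since 12 is a positive integer, the supremum over n ≥ 1 is attained at n = 12: d_12 = 37·12/(12 + 12)^2 = 37·12/576 = 37/48. Hence ||M|| = 37/48.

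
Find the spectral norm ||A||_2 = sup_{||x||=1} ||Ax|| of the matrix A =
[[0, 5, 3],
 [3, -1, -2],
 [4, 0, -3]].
||A||_2 ≈ 7.086 (= sqrt(largest eigenvalue of A^T A))

||A||_2 = sigma_max(A) = sqrt(lambda_max(A^T A)). Form the symmetric matrix M = A^T A =
[[25, -3, -18],
 [-3, 26, 17],
 [-18, 17, 22]].
Its characteristic polynomial (trace, sum of principal 2x2 minors, determinant of M give the coefficients) is
  p(λ) = det(λ I - M) = λ^3 - 73λ^2 + 1150λ - 289.
No integer candidate from the rational root theorem (±divisors of 289) is a root, so the roots are irrational. The cubic discriminant is Δ = 948851681 > 0, so there are three distinct real roots. p(0) = -289 and p(1) = 789 have opposite signs, so a root lies in (0, 1); Newton's method refines it to λ ≈ 0.2554. p(22) = 327 and p(23) = -289 have opposite signs, so a root lies in (22, 23); Newton's method refines it to λ ≈ 22.5331. p(50) = -289 and p(51) = 1139 have opposite signs, so a root lies in (50, 51); Newton's method refines it to λ ≈ 50.2115. Check (Vieta): the three roots sum to 73, matching tr M = 73.
So the eigenvalues of A^T A are ≈ 0.2554, 22.5331, 50.2115 (all ≥ 0, as they must be for A^T A). The largest is λ_max ≈ 50.2115, hence ||A||_2 = sqrt(λ_max) ≈ 7.086.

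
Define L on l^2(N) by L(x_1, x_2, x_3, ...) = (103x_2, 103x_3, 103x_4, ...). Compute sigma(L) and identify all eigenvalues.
sigma(L) = closed disk {z in C : |z| ≤ 103}; sigma_p(L) = open disk {z in C : |z| < 103}

Note L = 103·V where V is the unit left shift (V x)_k = x_{k+1}; so sigma(L) = 103·sigma(V) and ||L|| = 103||V||. ||L x||^2 = 10609sum_{k≥2} |x_k|^2 ≤ 10609||x||^2, with equality on {x : x_1 = 0}, so ||L|| = 103. For any lambda with |lambda| < 103, set r = lambda/103 (|r| < 1); the vector x = (1, r, r^2, ...) is in l^2 and satisfies L x = 103(r, r^2, ...) = lambda x, so lambda is an eigenvalue. On the boundary |lambda| = 103 the geometric series diverges, so no l^2 eigenvector exists, but these lambda lie in the approximate point spectrum. Hence sigma(L) is the closed disk of radius 103 and sigma_p(L) is the open disk.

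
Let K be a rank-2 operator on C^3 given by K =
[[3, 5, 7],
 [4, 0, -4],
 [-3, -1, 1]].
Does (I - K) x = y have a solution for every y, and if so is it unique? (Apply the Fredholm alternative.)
(I - K) is invertible (det(I - K) = -3 ≠ 0), so for every y in C^3 the equation (I - K) x = y has a unique solution.

K has rank 2 and factors as K = U V^T = u1 v1^T + u2 v2^T with u1 = (1, -2, 1), v1 = (-3, -1, 1), u2 = (3, -1, 0), v2 = (2, 2, 2) (multiplying out reproduces the displayed K). The nonzero eigenvalues of U V^T coincide with those of the 2 x 2 matrix G = V^T U = [[v1·u1, v1·u2], [v2·u1, v2·u2]] = [[0, -8], [0, 4]], and by the Sylvester determinant identity det(I_3 - U V^T) = det(I_2 - V^T U) = det([[1, 8], [0, -3]]) = (1)(-3) - (8)(0) = -3. (Direct check: I - K =
[[-2, -5, -7],
 [-4, 1, 4],
 [3, 1, 0]]
has determinant -3.) The finite-dimensional Fredholm alternative says: either (I - K) is invertible, or ker(I - K) ≠ {0} and then range(I - K) = ker((I - K)^*)^⊥, with dim ker(I - K) = dim ker((I - K)^*). Since det(I - K) ≠ 0, 1 is not an eigenvalue of K and ker(I - K) = {0}, so we are in the first case: for every y there is a unique x = (I - K)^(-1) y. (Explicitly, by the Woodbury identity, (I - U V^T)^(-1) = I + U (I_2 - G)^(-1) V^T.)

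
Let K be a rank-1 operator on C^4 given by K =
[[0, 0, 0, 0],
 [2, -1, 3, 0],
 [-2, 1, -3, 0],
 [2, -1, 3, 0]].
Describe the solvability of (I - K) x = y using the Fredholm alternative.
(I - K) is invertible (det(I - K) = 5 ≠ 0), so for every y in C^4 the equation (I - K) x = y has a unique solution.

K has rank 1, so it is an outer product K = u v^T: every row of K is a multiple of one row vector. Reading off the entries, u = (0, 1, -1, 1) and v = (2, -1, 3, 0) (row i of K equals u_i·v^T). A rank-one matrix u v^T satisfies K u = u (v·u) and kills the (3)-dimensional subspace v^⊥, so its characteristic polynomial is lambda^3 (lambda - v·u) with v·u = tr K = -4. Hence the eigenvalues of I - K are 1 (multiplicity 3) and 1 - (-4) = 5, so det(I - K) = 5. (Direct check: I - K =
[[1, 0, 0, 0],
 [-2, 2, -3, 0],
 [2, -1, 4, 0],
 [-2, 1, -3, 1]]
has determinant 5.) The finite-dimensional Fredholm alternative says: either (I - K) is invertible, or ker(I - K) ≠ {0} and then range(I - K) = ker((I - K)^*)^⊥, with dim ker(I - K) = dim ker((I - K)^*). Since det(I - K) ≠ 0, 1 is not an eigenvalue of K and ker(I - K) = {0}, so we are in the first case: for every y there is a unique x = (I - K)^(-1) y. Explicitly, by the Sherman–Morrison formula, (I - u v^T)^(-1) = I + u v^T/(1 - v·u), i.e. (I - K)^(-1) = I + K/(5).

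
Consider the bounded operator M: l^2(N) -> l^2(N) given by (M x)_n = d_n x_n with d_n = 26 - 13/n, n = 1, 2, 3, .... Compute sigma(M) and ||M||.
sigma(M) = {26 - 13/n : n ≥ 1} ∪ {26}; ||M|| = 26

A bounded diagonal operator on l^2 with diagonal entries d_n has spectrum equal to the closure of {d_n : n ≥ 1}: every d_n is an eigenvalue (with eigenvector e_n), so {d_n} ⊂ sigma(M); the spectrum is closed, so its closure is too; and for lambda not in the closure, (M - lambda I) has bounded inverse (the diagonal entries 1/(d_n - lambda) are bounded). For our sequence d_n = 26 - 13/n, n = 1, 2, 3, ...:
  - {d_n} = {26 - 13/n : n ≥ 1}; the only limit point is 26
  - closure = {26 - 13/n : n ≥ 1} ∪ {26}
For the norm: a diagonal operator has ||M|| = sup_n |d_n|. Here d_n = 26 - 13/n increases monotonically from d_1 = 13 toward 26, with all terms in [13, 26); so sup_n |d_n| = 26 (the supremum is the limit, not attained). So ||M|| = 26.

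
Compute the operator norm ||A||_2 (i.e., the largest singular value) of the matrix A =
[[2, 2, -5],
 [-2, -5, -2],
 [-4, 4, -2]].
||A||_2 ≈ 7.0203 (= sqrt(largest eigenvalue of A^T A))

||A||_2 = sigma_max(A) = sqrt(lambda_max(A^T A)). Form the symmetric matrix M = A^T A =
[[24, -2, 2],
 [-2, 45, -8],
 [2, -8, 33]].
Its characteristic polynomial (trace, sum of principal 2x2 minors, determinant of M give the coefficients) is
  p(λ) = det(λ I - M) = λ^3 - 102λ^2 + 3285λ - 33856.
No integer candidate from the rational root theorem (±divisors of 33856) is a root, so the roots are irrational. The cubic discriminant is Δ = 8338896 > 0, so there are three distinct real roots. p(23) = -92 and p(24) = 56 have opposite signs, so a root lies in (23, 24); Newton's method refines it to λ ≈ 23.5696. p(29) = 16 and p(30) = -106 have opposite signs, so a root lies in (29, 30); Newton's method refines it to λ ≈ 29.1452. p(49) = -144 and p(50) = 394 have opposite signs, so a root lies in (49, 50); Newton's method refines it to λ ≈ 49.2852. Check (Vieta): the three roots sum to 102, matching tr M = 102.
So the eigenvalues of A^T A are ≈ 23.5696, 29.1452, 49.2852 (all ≥ 0, as they must be for A^T A). The largest is λ_max ≈ 49.2852, hence ||A||_2 = sqrt(λ_max) ≈ 7.0203.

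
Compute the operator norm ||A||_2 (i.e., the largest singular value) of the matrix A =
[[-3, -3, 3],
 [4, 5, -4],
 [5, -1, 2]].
||A||_2 ≈ 9.2361 (= sqrt(largest eigenvalue of A^T A))

||A||_2 = sigma_max(A) = sqrt(lambda_max(A^T A)). Form the symmetric matrix M = A^T A =
[[50, 24, -15],
 [24, 35, -31],
 [-15, -31, 29]].
Its characteristic polynomial (trace, sum of principal 2x2 minors, determinant of M give the coefficients) is
  p(λ) = det(λ I - M) = λ^3 - 114λ^2 + 2453λ - 441.
No integer candidate from the rational root theorem (±divisors of 441) is a root, so the roots are irrational. The cubic discriminant is Δ = 18759897049 > 0, so there are three distinct real roots. p(0) = -441 and p(1) = 1899 have opposite signs, so a root lies in (0, 1); Newton's method refines it to λ ≈ 0.1813. p(28) = 819 and p(29) = -789 have opposite signs, so a root lies in (28, 29); Newton's method refines it to λ ≈ 28.5138. p(85) = -1461 and p(86) = 3429 have opposite signs, so a root lies in (85, 86); Newton's method refines it to λ ≈ 85.3049. Check (Vieta): the three roots sum to 114, matching tr M = 114.
So the eigenvalues of A^T A are ≈ 0.1813, 28.5138, 85.3049 (all ≥ 0, as they must be for A^T A). The largest is λ_max ≈ 85.3049, hence ||A||_2 = sqrt(λ_max) ≈ 9.2361.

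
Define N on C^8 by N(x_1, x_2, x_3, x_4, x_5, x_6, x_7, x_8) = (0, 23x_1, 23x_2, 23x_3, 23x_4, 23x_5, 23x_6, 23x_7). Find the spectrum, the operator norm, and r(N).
sigma(N) = {0}; ||N|| = 23; r(N) = 0. (N is nilpotent with N^8 = 0.)

On C^8, N is a strictly lower-triangular matrix with 23 on the subdiagonal and zeros elsewhere, so its characteristic polynomial is lambda^8 and every eigenvalue is 0: sigma(N) = {0}. For the operator norm, N e_i = 23e_{i+1} for i = 1, ..., 7 and N e_8 = 0, so the singular values of N are 23 (with multiplicity 7) and 0; hence ||N|| = 23. The spectral radius r(N) = max|lambda| = 0. Note ||N|| > r(N) — characteristic of non-normal nilpotent operators. Indeed N^8 = 0.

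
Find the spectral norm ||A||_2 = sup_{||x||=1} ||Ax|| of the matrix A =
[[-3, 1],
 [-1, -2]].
||A||_2 = sqrt((15 + sqrt(29))/2) ≈ 3.1926 (= sqrt(largest eigenvalue of A^T A))

||A||_2 = sigma_max(A) = sqrt(lambda_max(A^T A)). Form the symmetric matrix M = A^T A =
[[10, -1],
 [-1, 5]].
Its characteristic polynomial (trace, determinant of M give the coefficients) is
  p(λ) = det(λ I - M) = λ^2 - 15λ + 49.
For λ^2 - 15λ + 49 the discriminant is 29. It is nonnegative but not a perfect square, so the roots are real and irrational: λ = (15 ± sqrt(29))/2 ≈ 10.1926, 4.8074.
So the eigenvalues of A^T A are ≈ 4.8074, 10.1926 (all ≥ 0, as they must be for A^T A). The largest is λ_max = (15 + sqrt(29))/2 ≈ 10.1926, hence ||A||_2 = sqrt(λ_max) = sqrt((15 + sqrt(29))/2) ≈ 3.1926.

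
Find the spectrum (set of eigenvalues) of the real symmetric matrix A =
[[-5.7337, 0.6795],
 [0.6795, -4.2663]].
sigma(A) ≈ {-6, -4}

A is real symmetric, so its spectrum consists of real eigenvalues. Expanding the characteristic polynomial of the displayed matrix gives
  det(λ I - A) = p(λ) = λ^2 + (10)λ + (24).
Solving p(λ) = 0 yields eigenvalues ≈ -6, -4. (A is shown rounded to 4 decimals, so these recover the underlying integer eigenvalues to within that precision.)
Verification: the trace of A = -10 equals the sum of eigenvalues -10, and det(A) ≈ 24.0000 matches the eigenvalue product 24.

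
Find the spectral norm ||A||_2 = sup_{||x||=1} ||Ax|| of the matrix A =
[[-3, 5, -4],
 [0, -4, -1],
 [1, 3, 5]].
||A||_2 ≈ 7.5206 (= sqrt(largest eigenvalue of A^T A))

||A||_2 = sigma_max(A) = sqrt(lambda_max(A^T A)). Form the symmetric matrix M = A^T A =
[[10, -12, 17],
 [-12, 50, -1],
 [17, -1, 42]].
Its characteristic polynomial (trace, sum of principal 2x2 minors, determinant of M give the coefficients) is
  p(λ) = det(λ I - M) = λ^3 - 102λ^2 + 2586λ - 900.
No integer candidate from the rational root theorem (±divisors of 900) is a root, so the roots are irrational. The cubic discriminant is Δ = 832131360 > 0, so there are three distinct real roots. p(0) = -900 and p(1) = 1585 have opposite signs, so a root lies in (0, 1); Newton's method refines it to λ ≈ 0.3529. p(45) = 45 and p(46) = -440 have opposite signs, so a root lies in (45, 46); Newton's method refines it to λ ≈ 45.0872. p(56) = -340 and p(57) = 297 have opposite signs, so a root lies in (56, 57); Newton's method refines it to λ ≈ 56.5599. Check (Vieta): the three roots sum to 102, matching tr M = 102.
So the eigenvalues of A^T A are ≈ 0.3529, 45.0872, 56.5599 (all ≥ 0, as they must be for A^T A). The largest is λ_max ≈ 56.5599, hence ||A||_2 = sqrt(λ_max) ≈ 7.5206.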